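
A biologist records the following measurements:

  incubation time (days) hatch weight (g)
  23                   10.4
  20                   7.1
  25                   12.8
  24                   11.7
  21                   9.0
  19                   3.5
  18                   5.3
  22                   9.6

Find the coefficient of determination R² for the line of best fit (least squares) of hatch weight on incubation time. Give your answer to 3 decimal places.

n = 8, Σx = 172, Σy = 69.4, Σxy = 1544.1, Σx² = 3740, Σy² = 672.8
Sxx = Σx² − (Σx)²/n = 3740 − 3698 = 42
Sxy = Σxy − (Σx)(Σy)/n = 1544.1 − 1492.1 = 52
Syy = Σy² − (Σy)²/n = 672.8 − 602.045 = 70.755
R² = Sxy²/(Sxx·Syy) = (52)²/(42·70.755) = 0.909914

0.910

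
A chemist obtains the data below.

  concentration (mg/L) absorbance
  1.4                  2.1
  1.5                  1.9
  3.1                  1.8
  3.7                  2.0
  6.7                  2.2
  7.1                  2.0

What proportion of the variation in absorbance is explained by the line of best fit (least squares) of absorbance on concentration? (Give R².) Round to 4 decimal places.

0.1638

n = 6, Σx = 23.5, Σy = 12, Σxy = 47.71, Σx² = 122.81, Σy² = 24.1
Sxx = Σx² − (Σx)²/n = 122.81 − 92.041667 = 30.768333
Sxy = Σxy − (Σx)(Σy)/n = 47.71 − 47 = 0.71
Syy = Σy² − (Σy)²/n = 24.1 − 24 = 0.1
R² = Sxy²/(Sxx·Syy) = (0.71)²/(30.768333·0.1) = 0.163837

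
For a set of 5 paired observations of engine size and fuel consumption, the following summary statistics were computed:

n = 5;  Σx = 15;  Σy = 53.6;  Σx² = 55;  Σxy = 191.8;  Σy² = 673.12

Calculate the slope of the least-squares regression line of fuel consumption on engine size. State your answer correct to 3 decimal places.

3.100

Sxx = Σx² − (Σx)²/n = 55 − 45 = 10
Sxy = Σxy − (Σx)(Σy)/n = 191.8 − 160.8 = 31
b = Sxy/Sxx = 31/10 = 3.1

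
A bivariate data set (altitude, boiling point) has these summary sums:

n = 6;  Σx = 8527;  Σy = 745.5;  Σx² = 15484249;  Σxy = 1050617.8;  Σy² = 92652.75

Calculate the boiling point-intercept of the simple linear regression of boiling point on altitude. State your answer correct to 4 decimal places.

127.9917

Sxx = Σx² − (Σx)²/n = 15484249 − 12118288.166667 = 3365960.833333
Sxy = Σxy − (Σx)(Σy)/n = 1050617.8 − 1059479.75 = -8861.95
b = Sxy/Sxx = -8861.95/3365960.833333 = -0.002633
a = ȳ − b·x̄ = 124.25 − (-0.002633)·1421.166667 = 127.991668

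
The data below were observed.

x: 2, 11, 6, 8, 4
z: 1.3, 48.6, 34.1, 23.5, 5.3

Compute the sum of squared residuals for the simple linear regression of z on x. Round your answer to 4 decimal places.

264.4359

n = 5, Σx = 31, Σy = 112.8, Σxy = 951, Σx² = 241, Σy² = 4106.8
Sxx = Σx² − (Σx)²/n = 241 − 192.2 = 48.8
Sxy = Σxy − (Σx)(Σy)/n = 951 − 699.36 = 251.64
Syy = Σy² − (Σy)²/n = 4106.8 − 2544.768 = 1562.032
b = Sxy/Sxx = 251.64/48.8 = 5.156557
SSE = Syy − b·Sxy = 1562.032 − 5.156557·251.64 = 264.435902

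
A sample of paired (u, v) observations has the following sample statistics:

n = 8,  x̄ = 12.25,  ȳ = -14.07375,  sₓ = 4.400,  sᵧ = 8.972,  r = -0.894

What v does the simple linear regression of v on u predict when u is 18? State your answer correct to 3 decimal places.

b = r · sᵧ/sₓ = -0.894 · 8.972/4.4 = -1.822947
a = ȳ − b·x̄ = -14.07375 − (-1.822947)·12.25 = 8.257354
ŷ(18) = a + b·18 = 8.257354 + (-1.822947)·18 = -24.555697

-24.556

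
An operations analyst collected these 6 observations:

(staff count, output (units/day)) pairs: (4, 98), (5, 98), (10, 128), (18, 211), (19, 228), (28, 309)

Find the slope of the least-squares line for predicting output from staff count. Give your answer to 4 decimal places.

n = 6, Σx = 84, Σy = 1072, Σxy = 18944, Σx² = 1610
Sxx = Σx² − (Σx)²/n = 1610 − 1176 = 434
Sxy = Σxy − (Σx)(Σy)/n = 18944 − 15008 = 3936
b = Sxy/Sxx = 3936/434 = 9.069124

9.0691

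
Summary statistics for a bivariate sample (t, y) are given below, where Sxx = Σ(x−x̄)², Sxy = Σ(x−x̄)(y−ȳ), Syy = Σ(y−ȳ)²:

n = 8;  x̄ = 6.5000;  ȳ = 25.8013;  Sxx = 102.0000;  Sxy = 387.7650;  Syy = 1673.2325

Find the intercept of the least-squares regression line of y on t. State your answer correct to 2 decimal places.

b = Sxy/Sxx = 387.765/102 = 3.801618
a = ȳ − b·x̄ = 25.8013 − 3.801618·6.5 = 1.090785

1.09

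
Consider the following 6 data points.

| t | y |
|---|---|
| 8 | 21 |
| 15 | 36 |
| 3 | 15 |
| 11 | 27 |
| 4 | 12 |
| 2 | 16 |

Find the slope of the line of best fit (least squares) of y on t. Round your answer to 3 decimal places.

1.680

n = 6, Σx = 43, Σy = 127, Σxy = 1130, Σx² = 439
Sxx = Σx² − (Σx)²/n = 439 − 308.166667 = 130.833333
Sxy = Σxy − (Σx)(Σy)/n = 1130 − 910.166667 = 219.833333
b = Sxy/Sxx = 219.833333/130.833333 = 1.680255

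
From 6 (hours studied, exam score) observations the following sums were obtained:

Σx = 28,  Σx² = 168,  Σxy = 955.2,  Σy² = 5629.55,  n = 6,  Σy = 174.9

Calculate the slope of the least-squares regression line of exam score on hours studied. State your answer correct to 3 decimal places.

Sxx = Σx² − (Σx)²/n = 168 − 130.666667 = 37.333333
Sxy = Σxy − (Σx)(Σy)/n = 955.2 − 816.2 = 139
b = Sxy/Sxx = 139/37.333333 = 3.723214

3.723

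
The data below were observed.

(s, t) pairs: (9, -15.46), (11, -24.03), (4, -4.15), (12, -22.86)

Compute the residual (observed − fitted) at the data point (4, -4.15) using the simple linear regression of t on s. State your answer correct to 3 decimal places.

-0.142

n = 4, Σx = 36, Σy = -66.5, Σxy = -694.39, Σx² = 362
Sxx = Σx² − (Σx)²/n = 362 − 324 = 38
Sxy = Σxy − (Σx)(Σy)/n = -694.39 − (-598.5) = -95.89
b = Sxy/Sxx = -95.89/38 = -2.523421
a = ȳ − b·x̄ = -16.625 − (-2.523421)·9 = 6.085789
ŷ(4) = 6.085789 + (-2.523421)·4 = -4.007895
residual = y − ŷ = -4.15 − (-4.007895) = -0.142105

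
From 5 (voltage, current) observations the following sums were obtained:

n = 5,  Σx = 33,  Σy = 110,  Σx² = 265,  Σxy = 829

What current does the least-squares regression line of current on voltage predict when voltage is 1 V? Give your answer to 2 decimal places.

9.78

Sxx = Σx² − (Σx)²/n = 265 − 217.8 = 47.2
Sxy = Σxy − (Σx)(Σy)/n = 829 − 726 = 103
b = Sxy/Sxx = 103/47.2 = 2.182203
a = ȳ − b·x̄ = 22 − 2.182203·6.6 = 7.597458
ŷ(1) = a + b·1 = 7.597458 + 2.182203·1 = 9.779661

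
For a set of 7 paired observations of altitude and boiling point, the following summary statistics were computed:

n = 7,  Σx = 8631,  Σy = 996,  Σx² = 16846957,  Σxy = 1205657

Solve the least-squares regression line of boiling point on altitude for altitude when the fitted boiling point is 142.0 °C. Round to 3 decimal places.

1312.106

Sxx = Σx² − (Σx)²/n = 16846957 − 10642023 = 6204934
Sxy = Σxy − (Σx)(Σy)/n = 1205657 − 1228068 = -22411
b = Sxy/Sxx = -22411/6204934 = -0.003612
a = ȳ − b·x̄ = 142.285714 − (-0.003612)·1233 = 146.739068
Set a + b·x = 142.0: x = (142.0 − 146.739068) / (-0.003612) = 1312.105720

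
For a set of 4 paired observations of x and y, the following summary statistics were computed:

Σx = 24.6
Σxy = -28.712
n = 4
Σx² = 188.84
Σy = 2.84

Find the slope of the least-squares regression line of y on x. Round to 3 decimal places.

Sxx = Σx² − (Σx)²/n = 188.84 − 151.29 = 37.55
Sxy = Σxy − (Σx)(Σy)/n = -28.712 − 17.466 = -46.178
b = Sxy/Sxx = -46.178/37.55 = -1.229774

-1.230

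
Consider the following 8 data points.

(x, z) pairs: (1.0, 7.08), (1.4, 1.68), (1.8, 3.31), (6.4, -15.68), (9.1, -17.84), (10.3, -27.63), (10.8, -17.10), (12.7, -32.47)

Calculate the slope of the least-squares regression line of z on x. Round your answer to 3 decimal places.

-3.004

n = 8, Σx = 53.5, Σy = -98.65, Σxy = -1128.944, Σx² = 513.99
Sxx = Σx² − (Σx)²/n = 513.99 − 357.78125 = 156.20875
Sxy = Σxy − (Σx)(Σy)/n = -1128.944 − (-659.721875) = -469.222125
b = Sxy/Sxx = -469.222125/156.20875 = -3.003815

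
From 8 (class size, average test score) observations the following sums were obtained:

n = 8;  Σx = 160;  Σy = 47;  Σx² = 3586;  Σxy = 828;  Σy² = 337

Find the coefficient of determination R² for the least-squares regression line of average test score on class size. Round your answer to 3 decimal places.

0.534

Sxx = Σx² − (Σx)²/n = 3586 − 3200 = 386
Sxy = Σxy − (Σx)(Σy)/n = 828 − 940 = -112
Syy = Σy² − (Σy)²/n = 337 − 276.125 = 60.875
R² = Sxy²/(Sxx·Syy) = (-112)²/(386·60.875) = 0.533838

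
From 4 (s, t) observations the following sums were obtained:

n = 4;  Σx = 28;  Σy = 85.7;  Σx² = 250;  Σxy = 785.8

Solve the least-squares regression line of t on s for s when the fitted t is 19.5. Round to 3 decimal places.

6.441

Sxx = Σx² − (Σx)²/n = 250 − 196 = 54
Sxy = Σxy − (Σx)(Σy)/n = 785.8 − 599.9 = 185.9
b = Sxy/Sxx = 185.9/54 = 3.442593
a = ȳ − b·x̄ = 21.425 − 3.442593·7 = -2.673148
Set a + b·x = 19.5: x = (19.5 − (-2.673148)) / 3.442593 = 6.440828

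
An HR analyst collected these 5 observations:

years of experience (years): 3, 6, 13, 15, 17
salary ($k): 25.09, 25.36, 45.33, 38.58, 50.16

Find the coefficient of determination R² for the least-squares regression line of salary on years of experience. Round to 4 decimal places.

0.8619

n = 5, Σx = 54, Σy = 184.52, Σxy = 2248.14, Σx² = 728, Σy² = 7331.8886
Sxx = Σx² − (Σx)²/n = 728 − 583.2 = 144.8
Sxy = Σxy − (Σx)(Σy)/n = 2248.14 − 1992.816 = 255.324
Syy = Σy² − (Σy)²/n = 7331.8886 − 6809.52608 = 522.36252
R² = Sxy²/(Sxx·Syy) = (255.324)²/(144.8·522.36252) = 0.861872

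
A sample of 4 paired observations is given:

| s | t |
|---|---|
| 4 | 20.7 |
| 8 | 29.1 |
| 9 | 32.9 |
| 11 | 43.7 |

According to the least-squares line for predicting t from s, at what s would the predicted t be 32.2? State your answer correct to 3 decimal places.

8.192

n = 4, Σx = 32, Σy = 126.4, Σxy = 1092.4, Σx² = 282
Sxx = Σx² − (Σx)²/n = 282 − 256 = 26
Sxy = Σxy − (Σx)(Σy)/n = 1092.4 − 1011.2 = 81.2
b = Sxy/Sxx = 81.2/26 = 3.123077
a = ȳ − b·x̄ = 31.6 − 3.123077·8 = 6.615385
Set a + b·x = 32.2: x = (32.2 − 6.615385) / 3.123077 = 8.192118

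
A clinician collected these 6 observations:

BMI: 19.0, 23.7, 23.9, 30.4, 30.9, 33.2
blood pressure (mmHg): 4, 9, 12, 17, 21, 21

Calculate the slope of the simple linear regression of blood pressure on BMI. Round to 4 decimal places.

n = 6, Σx = 161.1, Σy = 84, Σxy = 2439, Σx² = 4475.11
Sxx = Σx² − (Σx)²/n = 4475.11 − 4325.535 = 149.575
Sxy = Σxy − (Σx)(Σy)/n = 2439 − 2255.4 = 183.6
b = Sxy/Sxx = 183.6/149.575 = 1.227478

1.2275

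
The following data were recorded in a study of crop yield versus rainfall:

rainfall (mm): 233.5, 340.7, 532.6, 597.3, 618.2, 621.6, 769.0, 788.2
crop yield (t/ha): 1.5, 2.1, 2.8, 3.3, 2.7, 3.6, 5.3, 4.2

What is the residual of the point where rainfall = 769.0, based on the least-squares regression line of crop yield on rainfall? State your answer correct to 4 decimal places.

n = 8, Σx = 4501.1, Σy = 25.5, Σxy = 15821.13, Σx² = 2792206.83
Sxx = Σx² − (Σx)²/n = 2792206.83 − 2532487.65125 = 259719.17875
Sxy = Σxy − (Σx)(Σy)/n = 15821.13 − 14347.25625 = 1473.87375
b = Sxy/Sxx = 1473.87375/259719.17875 = 0.005675
a = ȳ − b·x̄ = 3.1875 − 0.005675·562.6375 = -0.005397
ŷ(769.0) = -0.005397 + 0.005675·769 = 4.358581
residual = y − ŷ = 5.3 − 4.358581 = 0.941419

0.9414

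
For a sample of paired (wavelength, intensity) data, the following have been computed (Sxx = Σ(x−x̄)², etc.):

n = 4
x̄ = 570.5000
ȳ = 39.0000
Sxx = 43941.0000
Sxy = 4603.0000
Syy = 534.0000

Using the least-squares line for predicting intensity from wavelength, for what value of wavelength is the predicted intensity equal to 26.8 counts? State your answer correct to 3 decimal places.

454.037

b = Sxy/Sxx = 4603/43941 = 0.104754
a = ȳ − b·x̄ = 39 − 0.104754·570.5 = -20.762215
Set a + b·x = 26.8: x = (26.8 − (-20.762215)) / 0.104754 = 454.036780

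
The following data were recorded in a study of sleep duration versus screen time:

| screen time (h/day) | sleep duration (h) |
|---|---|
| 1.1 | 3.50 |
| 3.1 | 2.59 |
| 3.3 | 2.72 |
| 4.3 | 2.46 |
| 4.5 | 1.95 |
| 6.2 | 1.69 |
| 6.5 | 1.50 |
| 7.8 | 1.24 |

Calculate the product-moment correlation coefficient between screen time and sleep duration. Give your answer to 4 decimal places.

-0.9796

n = 8, Σx = 36.8, Σy = 17.65, Σxy = 70.108, Σx² = 201.98, Σy² = 42.8543
Sxx = Σx² − (Σx)²/n = 201.98 − 169.28 = 32.7
Sxy = Σxy − (Σx)(Σy)/n = 70.108 − 81.19 = -11.082
Syy = Σy² − (Σy)²/n = 42.8543 − 38.940312 = 3.913988
r = Sxy/√(Sxx·Syy) = -11.082/√(127.987391) = -11.082/11.313151 = -0.979568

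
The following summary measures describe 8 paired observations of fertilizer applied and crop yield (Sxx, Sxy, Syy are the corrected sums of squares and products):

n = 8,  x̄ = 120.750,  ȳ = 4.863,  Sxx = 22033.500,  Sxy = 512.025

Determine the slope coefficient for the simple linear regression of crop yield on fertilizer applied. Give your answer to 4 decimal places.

0.0232

b = Sxy/Sxx = 512.025/22033.5 = 0.023238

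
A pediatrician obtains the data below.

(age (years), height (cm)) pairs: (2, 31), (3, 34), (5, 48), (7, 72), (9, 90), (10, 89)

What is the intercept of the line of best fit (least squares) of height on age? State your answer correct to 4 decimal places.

n = 6, Σx = 36, Σy = 364, Σxy = 2608, Σx² = 268
Sxx = Σx² − (Σx)²/n = 268 − 216 = 52
Sxy = Σxy − (Σx)(Σy)/n = 2608 − 2184 = 424
b = Sxy/Sxx = 424/52 = 8.153846
a = ȳ − b·x̄ = 60.666667 − 8.153846·6 = 11.743590

11.7436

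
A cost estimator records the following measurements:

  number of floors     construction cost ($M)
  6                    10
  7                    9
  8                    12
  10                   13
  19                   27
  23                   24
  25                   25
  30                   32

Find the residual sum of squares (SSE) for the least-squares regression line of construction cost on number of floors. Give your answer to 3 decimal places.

38.102

n = 8, Σx = 128, Σy = 152, Σxy = 2999, Σx² = 2664, Σy² = 3448
Sxx = Σx² − (Σx)²/n = 2664 − 2048 = 616
Sxy = Σxy − (Σx)(Σy)/n = 2999 − 2432 = 567
Syy = Σy² − (Σy)²/n = 3448 − 2888 = 560
b = Sxy/Sxx = 567/616 = 0.920455
SSE = Syy − b·Sxy = 560 − 0.920455·567 = 38.102273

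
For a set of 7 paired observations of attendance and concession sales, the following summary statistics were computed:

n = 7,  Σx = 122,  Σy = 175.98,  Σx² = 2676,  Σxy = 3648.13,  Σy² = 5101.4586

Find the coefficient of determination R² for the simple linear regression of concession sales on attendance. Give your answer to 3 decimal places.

0.907

Sxx = Σx² − (Σx)²/n = 2676 − 2126.285714 = 549.714286
Sxy = Σxy − (Σx)(Σy)/n = 3648.13 − 3067.08 = 581.05
Syy = Σy² − (Σy)²/n = 5101.4586 − 4424.1372 = 677.3214
R² = Sxy²/(Sxx·Syy) = (581.05)²/(549.714286·677.3214) = 0.906766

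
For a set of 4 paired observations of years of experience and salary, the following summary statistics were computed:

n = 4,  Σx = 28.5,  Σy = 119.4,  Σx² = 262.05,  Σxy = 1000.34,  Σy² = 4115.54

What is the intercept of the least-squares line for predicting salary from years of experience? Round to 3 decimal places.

Sxx = Σx² − (Σx)²/n = 262.05 − 203.0625 = 58.9875
Sxy = Σxy − (Σx)(Σy)/n = 1000.34 − 850.725 = 149.615
b = Sxy/Sxx = 149.615/58.9875 = 2.536385
a = ȳ − b·x̄ = 29.85 − 2.536385·7.125 = 11.778258

11.778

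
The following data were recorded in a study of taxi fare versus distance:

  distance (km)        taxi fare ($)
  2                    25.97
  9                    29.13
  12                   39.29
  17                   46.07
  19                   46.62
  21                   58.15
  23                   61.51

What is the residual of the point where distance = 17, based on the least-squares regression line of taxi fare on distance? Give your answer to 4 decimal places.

-1.7053

n = 7, Σx = 103, Σy = 306.74, Σxy = 5090.44, Σx² = 1849
Sxx = Σx² − (Σx)²/n = 1849 − 1515.571429 = 333.428571
Sxy = Σxy − (Σx)(Σy)/n = 5090.44 − 4513.46 = 576.98
b = Sxy/Sxx = 576.98/333.428571 = 1.730446
a = ȳ − b·x̄ = 43.82 − 1.730446·14.714286 = 18.357729
ŷ(17) = 18.357729 + 1.730446·17 = 47.775304
residual = y − ŷ = 46.07 − 47.775304 = -1.705304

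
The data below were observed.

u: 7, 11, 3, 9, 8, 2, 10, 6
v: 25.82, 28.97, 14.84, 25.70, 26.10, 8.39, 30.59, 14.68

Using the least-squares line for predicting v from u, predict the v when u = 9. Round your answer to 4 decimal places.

n = 8, Σx = 56, Σy = 175.09, Σxy = 1394.79, Σx² = 464
Sxx = Σx² − (Σx)²/n = 464 − 392 = 72
Sxy = Σxy − (Σx)(Σy)/n = 1394.79 − 1225.63 = 169.16
b = Sxy/Sxx = 169.16/72 = 2.349444
a = ȳ − b·x̄ = 21.88625 − 2.349444·7 = 5.440139
ŷ(9) = a + b·9 = 5.440139 + 2.349444·9 = 26.585139

26.5851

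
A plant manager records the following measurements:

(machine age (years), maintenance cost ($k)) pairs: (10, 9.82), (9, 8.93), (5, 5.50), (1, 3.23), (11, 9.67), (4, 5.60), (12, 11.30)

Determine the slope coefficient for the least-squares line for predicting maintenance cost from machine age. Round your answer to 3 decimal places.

n = 7, Σx = 52, Σy = 54.05, Σxy = 473.67, Σx² = 488
Sxx = Σx² − (Σx)²/n = 488 − 386.285714 = 101.714286
Sxy = Σxy − (Σx)(Σy)/n = 473.67 − 401.514286 = 72.155714
b = Sxy/Sxx = 72.155714/101.714286 = 0.709396

0.709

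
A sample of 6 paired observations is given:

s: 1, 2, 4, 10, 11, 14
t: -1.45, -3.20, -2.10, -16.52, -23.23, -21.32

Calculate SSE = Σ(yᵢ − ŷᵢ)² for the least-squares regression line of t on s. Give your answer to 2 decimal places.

n = 6, Σx = 42, Σy = -67.82, Σxy = -735.46, Σx² = 438, Σy² = 1283.8382
Sxx = Σx² − (Σx)²/n = 438 − 294 = 144
Sxy = Σxy − (Σx)(Σy)/n = -735.46 − (-474.74) = -260.72
Syy = Σy² − (Σy)²/n = 1283.8382 − 766.592067 = 517.246133
b = Sxy/Sxx = -260.72/144 = -1.810556
SSE = Syy − b·Sxy = 517.246133 − (-1.810556)·(-260.72) = 45.198089

45.20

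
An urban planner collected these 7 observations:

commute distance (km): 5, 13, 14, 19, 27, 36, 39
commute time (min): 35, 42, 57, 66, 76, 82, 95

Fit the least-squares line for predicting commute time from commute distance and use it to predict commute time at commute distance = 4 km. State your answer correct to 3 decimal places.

n = 7, Σx = 153, Σy = 453, Σxy = 11482, Σx² = 4297
Sxx = Σx² − (Σx)²/n = 4297 − 3344.142857 = 952.857143
Sxy = Σxy − (Σx)(Σy)/n = 11482 − 9901.285714 = 1580.714286
b = Sxy/Sxx = 1580.714286/952.857143 = 1.658921
a = ȳ − b·x̄ = 64.714286 − 1.658921·21.857143 = 28.455022
ŷ(4) = a + b·4 = 28.455022 + 1.658921·4 = 35.090705

35.091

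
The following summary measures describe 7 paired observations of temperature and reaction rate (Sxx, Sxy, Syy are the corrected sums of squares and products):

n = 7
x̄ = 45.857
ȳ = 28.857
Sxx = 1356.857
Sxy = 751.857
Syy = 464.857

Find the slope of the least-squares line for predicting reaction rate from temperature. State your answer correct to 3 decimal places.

b = Sxy/Sxx = 751.857/1356.857 = 0.554117

0.554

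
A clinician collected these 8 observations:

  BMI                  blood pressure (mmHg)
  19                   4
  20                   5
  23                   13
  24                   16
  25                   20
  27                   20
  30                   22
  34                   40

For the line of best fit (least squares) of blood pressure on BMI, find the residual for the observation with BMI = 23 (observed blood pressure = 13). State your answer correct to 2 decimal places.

0.42

n = 8, Σx = 202, Σy = 140, Σxy = 3919, Σx² = 5276
Sxx = Σx² − (Σx)²/n = 5276 − 5100.5 = 175.5
Sxy = Σxy − (Σx)(Σy)/n = 3919 − 3535 = 384
b = Sxy/Sxx = 384/175.5 = 2.188034
a = ȳ − b·x̄ = 17.5 − 2.188034·25.25 = -37.747863
ŷ(23) = -37.747863 + 2.188034·23 = 12.576923
residual = y − ŷ = 13 − 12.576923 = 0.423077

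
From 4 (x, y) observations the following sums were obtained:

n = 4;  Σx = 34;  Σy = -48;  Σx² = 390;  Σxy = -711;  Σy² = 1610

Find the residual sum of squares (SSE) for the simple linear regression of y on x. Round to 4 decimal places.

Sxx = Σx² − (Σx)²/n = 390 − 289 = 101
Sxy = Σxy − (Σx)(Σy)/n = -711 − (-408) = -303
Syy = Σy² − (Σy)²/n = 1610 − 576 = 1034
b = Sxy/Sxx = -303/101 = -3
SSE = Syy − b·Sxy = 1034 − (-3)·(-303) = 125

125.0000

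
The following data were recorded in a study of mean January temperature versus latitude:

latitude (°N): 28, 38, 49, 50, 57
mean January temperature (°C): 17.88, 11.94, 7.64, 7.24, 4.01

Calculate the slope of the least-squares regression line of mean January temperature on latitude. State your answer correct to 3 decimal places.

n = 5, Σx = 222, Σy = 48.71, Σxy = 1919.29, Σx² = 10378
Sxx = Σx² − (Σx)²/n = 10378 − 9856.8 = 521.2
Sxy = Σxy − (Σx)(Σy)/n = 1919.29 − 2162.724 = -243.434
b = Sxy/Sxx = -243.434/521.2 = -0.467064

-0.467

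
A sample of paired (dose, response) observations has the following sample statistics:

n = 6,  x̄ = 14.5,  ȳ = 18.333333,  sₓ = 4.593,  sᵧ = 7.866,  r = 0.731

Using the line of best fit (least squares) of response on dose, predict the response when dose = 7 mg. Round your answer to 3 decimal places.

b = r · sᵧ/sₓ = 0.731 · 7.866/4.593 = 1.251915
a = ȳ − b·x̄ = 18.333333 − 1.251915·14.5 = 0.180564
ŷ(7) = a + b·7 = 0.180564 + 1.251915·7 = 8.943970

8.944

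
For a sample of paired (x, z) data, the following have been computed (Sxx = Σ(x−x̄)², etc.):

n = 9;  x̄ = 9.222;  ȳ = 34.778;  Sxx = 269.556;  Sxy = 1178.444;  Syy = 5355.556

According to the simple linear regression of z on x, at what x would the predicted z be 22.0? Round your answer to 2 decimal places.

6.30

b = Sxy/Sxx = 1178.444/269.556 = 4.371797
a = ȳ − b·x̄ = 34.778 − 4.371797·9.222 = -5.538708
Set a + b·x = 22.0: x = (22.0 − (-5.538708)) / 4.371797 = 6.299174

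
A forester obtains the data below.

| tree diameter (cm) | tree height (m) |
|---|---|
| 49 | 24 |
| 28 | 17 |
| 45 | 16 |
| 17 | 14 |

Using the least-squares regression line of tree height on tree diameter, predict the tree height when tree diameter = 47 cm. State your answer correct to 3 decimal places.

n = 4, Σx = 139, Σy = 71, Σxy = 2610, Σx² = 5499
Sxx = Σx² − (Σx)²/n = 5499 − 4830.25 = 668.75
Sxy = Σxy − (Σx)(Σy)/n = 2610 − 2467.25 = 142.75
b = Sxy/Sxx = 142.75/668.75 = 0.213458
a = ȳ − b·x̄ = 17.75 − 0.213458·34.75 = 10.332336
ŷ(47) = a + b·47 = 10.332336 + 0.213458·47 = 20.364860

20.365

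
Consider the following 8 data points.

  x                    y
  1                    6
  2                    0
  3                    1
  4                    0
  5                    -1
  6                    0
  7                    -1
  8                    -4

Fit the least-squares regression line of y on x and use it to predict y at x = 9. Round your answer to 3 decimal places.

-4.107

n = 8, Σx = 36, Σy = 1, Σxy = -35, Σx² = 204
Sxx = Σx² − (Σx)²/n = 204 − 162 = 42
Sxy = Σxy − (Σx)(Σy)/n = -35 − 4.5 = -39.5
b = Sxy/Sxx = -39.5/42 = -0.940476
a = ȳ − b·x̄ = 0.125 − (-0.940476)·4.5 = 4.357143
ŷ(9) = a + b·9 = 4.357143 + (-0.940476)·9 = -4.107143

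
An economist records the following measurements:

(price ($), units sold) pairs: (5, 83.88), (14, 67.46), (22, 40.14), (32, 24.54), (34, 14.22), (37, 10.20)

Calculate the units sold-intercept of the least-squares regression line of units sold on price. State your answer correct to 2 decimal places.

n = 6, Σx = 144, Σy = 240.44, Σxy = 3893.08, Σx² = 4254
Sxx = Σx² − (Σx)²/n = 4254 − 3456 = 798
Sxy = Σxy − (Σx)(Σy)/n = 3893.08 − 5770.56 = -1877.48
b = Sxy/Sxx = -1877.48/798 = -2.352732
a = ȳ − b·x̄ = 40.073333 − (-2.352732)·24 = 96.538897

96.54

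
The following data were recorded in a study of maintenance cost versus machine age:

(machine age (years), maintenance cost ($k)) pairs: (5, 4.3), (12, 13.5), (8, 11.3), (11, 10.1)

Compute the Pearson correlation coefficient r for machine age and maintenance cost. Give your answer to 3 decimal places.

0.864

n = 4, Σx = 36, Σy = 39.2, Σxy = 385, Σx² = 354, Σy² = 430.44
Sxx = Σx² − (Σx)²/n = 354 − 324 = 30
Sxy = Σxy − (Σx)(Σy)/n = 385 − 352.8 = 32.2
Syy = Σy² − (Σy)²/n = 430.44 − 384.16 = 46.28
r = Sxy/√(Sxx·Syy) = 32.2/√(1388.4) = 32.2/37.261240 = 0.864169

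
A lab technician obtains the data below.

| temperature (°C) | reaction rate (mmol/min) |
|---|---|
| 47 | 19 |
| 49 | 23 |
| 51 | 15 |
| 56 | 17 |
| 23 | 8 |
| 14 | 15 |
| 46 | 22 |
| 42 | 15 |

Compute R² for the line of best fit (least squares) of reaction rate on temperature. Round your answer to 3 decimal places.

0.329

n = 8, Σx = 328, Σy = 134, Σxy = 5773, Σx² = 14952, Σy² = 2402
Sxx = Σx² − (Σx)²/n = 14952 − 13448 = 1504
Sxy = Σxy − (Σx)(Σy)/n = 5773 − 5494 = 279
Syy = Σy² − (Σy)²/n = 2402 − 2244.5 = 157.5
R² = Sxy²/(Sxx·Syy) = (279)²/(1504·157.5) = 0.328609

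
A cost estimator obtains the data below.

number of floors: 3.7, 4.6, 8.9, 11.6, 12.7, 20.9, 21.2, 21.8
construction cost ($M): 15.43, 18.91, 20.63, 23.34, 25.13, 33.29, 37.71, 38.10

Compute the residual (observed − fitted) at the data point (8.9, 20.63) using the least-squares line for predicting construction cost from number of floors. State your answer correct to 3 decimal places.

-0.988

n = 8, Σx = 105.4, Σy = 212.54, Σxy = 3243.372, Σx² = 1771.4
Sxx = Σx² − (Σx)²/n = 1771.4 − 1388.645 = 382.755
Sxy = Σxy − (Σx)(Σy)/n = 3243.372 − 2800.2145 = 443.1575
b = Sxy/Sxx = 443.1575/382.755 = 1.157810
a = ȳ − b·x̄ = 26.5675 − 1.157810·13.175 = 11.313356
ŷ(8.9) = 11.313356 + 1.157810·8.9 = 21.617863
residual = y − ŷ = 20.63 − 21.617863 = -0.987863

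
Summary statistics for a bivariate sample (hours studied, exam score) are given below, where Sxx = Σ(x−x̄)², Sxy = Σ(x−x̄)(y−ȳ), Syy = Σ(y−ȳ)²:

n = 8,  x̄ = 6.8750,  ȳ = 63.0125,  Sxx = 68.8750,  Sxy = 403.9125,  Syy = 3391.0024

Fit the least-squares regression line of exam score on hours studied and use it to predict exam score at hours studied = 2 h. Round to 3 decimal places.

b = Sxy/Sxx = 403.9125/68.875 = 5.864428
a = ȳ − b·x̄ = 63.0125 − 5.864428·6.875 = 22.694555
ŷ(2) = a + b·2 = 22.694555 + 5.864428·2 = 34.423412

34.423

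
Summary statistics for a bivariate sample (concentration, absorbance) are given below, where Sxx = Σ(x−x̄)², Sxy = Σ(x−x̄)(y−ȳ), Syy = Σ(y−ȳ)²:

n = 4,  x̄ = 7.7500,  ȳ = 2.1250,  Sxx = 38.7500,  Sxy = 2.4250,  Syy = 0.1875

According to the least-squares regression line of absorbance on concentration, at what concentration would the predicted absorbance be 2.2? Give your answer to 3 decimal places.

b = Sxy/Sxx = 2.425/38.75 = 0.062581
a = ȳ − b·x̄ = 2.125 − 0.062581·7.75 = 1.64
Set a + b·x = 2.2: x = (2.2 − 1.64) / 0.062581 = 8.948454

8.948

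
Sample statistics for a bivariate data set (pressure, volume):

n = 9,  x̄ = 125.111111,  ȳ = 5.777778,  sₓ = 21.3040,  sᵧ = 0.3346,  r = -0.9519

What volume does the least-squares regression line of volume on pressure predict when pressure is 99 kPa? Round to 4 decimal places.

6.1682

b = r · sᵧ/sₓ = -0.9519 · 0.3346/21.304 = -0.014951
a = ȳ − b·x̄ = 5.777778 − (-0.014951)·125.111111 = 7.648253
ŷ(99) = a + b·99 = 7.648253 + (-0.014951)·99 = 6.168153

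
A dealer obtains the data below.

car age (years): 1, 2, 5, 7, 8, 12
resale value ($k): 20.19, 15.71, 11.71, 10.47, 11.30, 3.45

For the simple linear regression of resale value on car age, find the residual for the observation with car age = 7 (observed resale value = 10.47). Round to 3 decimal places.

n = 6, Σx = 35, Σy = 72.83, Σxy = 315.25, Σx² = 287
Sxx = Σx² − (Σx)²/n = 287 − 204.166667 = 82.833333
Sxy = Σxy − (Σx)(Σy)/n = 315.25 − 424.841667 = -109.591667
b = Sxy/Sxx = -109.591667/82.833333 = -1.323038
a = ȳ − b·x̄ = 12.138333 − (-1.323038)·5.833333 = 19.856056
ŷ(7) = 19.856056 + (-1.323038)·7 = 10.594789
residual = y − ŷ = 10.47 − 10.594789 = -0.124789

-0.125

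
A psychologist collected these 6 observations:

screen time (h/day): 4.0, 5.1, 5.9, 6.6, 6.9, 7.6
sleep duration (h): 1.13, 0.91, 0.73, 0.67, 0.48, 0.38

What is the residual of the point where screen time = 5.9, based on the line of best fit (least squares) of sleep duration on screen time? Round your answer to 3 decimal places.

-0.011

n = 6, Σx = 36.1, Σy = 4.3, Σxy = 24.09, Σx² = 225.75
Sxx = Σx² − (Σx)²/n = 225.75 − 217.201667 = 8.548333
Sxy = Σxy − (Σx)(Σy)/n = 24.09 − 25.871667 = -1.781667
b = Sxy/Sxx = -1.781667/8.548333 = -0.208423
a = ȳ − b·x̄ = 0.716667 − (-0.208423)·6.016667 = 1.970677
ŷ(5.9) = 1.970677 + (-0.208423)·5.9 = 0.740983
residual = y − ŷ = 0.73 − 0.740983 = -0.010983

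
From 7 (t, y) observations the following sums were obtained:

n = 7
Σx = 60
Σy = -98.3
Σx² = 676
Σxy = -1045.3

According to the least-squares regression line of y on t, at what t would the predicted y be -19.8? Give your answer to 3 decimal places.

13.164

Sxx = Σx² − (Σx)²/n = 676 − 514.285714 = 161.714286
Sxy = Σxy − (Σx)(Σy)/n = -1045.3 − (-842.571429) = -202.728571
b = Sxy/Sxx = -202.728571/161.714286 = -1.253622
a = ȳ − b·x̄ = -14.042857 − (-1.253622)·8.571429 = -3.297527
Set a + b·x = -19.8: x = (-19.8 − (-3.297527)) / (-1.253622) = 13.163836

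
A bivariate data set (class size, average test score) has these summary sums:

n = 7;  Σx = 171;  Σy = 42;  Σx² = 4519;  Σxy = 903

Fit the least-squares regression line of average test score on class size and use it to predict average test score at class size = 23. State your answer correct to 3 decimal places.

6.514

Sxx = Σx² − (Σx)²/n = 4519 − 4177.285714 = 341.714286
Sxy = Σxy − (Σx)(Σy)/n = 903 − 1026 = -123
b = Sxy/Sxx = -123/341.714286 = -0.359950
a = ȳ − b·x̄ = 6 − (-0.359950)·24.428571 = 14.793060
ŷ(23) = a + b·23 = 14.793060 + (-0.359950)·23 = 6.514214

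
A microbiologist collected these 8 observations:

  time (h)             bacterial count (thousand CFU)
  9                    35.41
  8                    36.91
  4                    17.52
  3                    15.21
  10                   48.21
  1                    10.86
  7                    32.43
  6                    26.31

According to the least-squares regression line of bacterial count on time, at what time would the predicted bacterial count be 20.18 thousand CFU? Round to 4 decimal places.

4.0689

n = 8, Σx = 48, Σy = 222.86, Σxy = 1607.51, Σx² = 356
Sxx = Σx² − (Σx)²/n = 356 − 288 = 68
Sxy = Σxy − (Σx)(Σy)/n = 1607.51 − 1337.16 = 270.35
b = Sxy/Sxx = 270.35/68 = 3.975735
a = ȳ − b·x̄ = 27.8575 − 3.975735·6 = 4.003088
Set a + b·x = 20.18: x = (20.18 − 4.003088) / 3.975735 = 4.068911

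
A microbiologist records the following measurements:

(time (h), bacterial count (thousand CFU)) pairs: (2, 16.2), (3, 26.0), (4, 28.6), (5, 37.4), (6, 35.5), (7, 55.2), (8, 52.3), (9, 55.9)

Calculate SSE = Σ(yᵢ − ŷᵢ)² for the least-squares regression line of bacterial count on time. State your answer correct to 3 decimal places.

120.289

n = 8, Σx = 44, Σy = 307.1, Σxy = 1932.7, Σx² = 284, Σy² = 13322.55
Sxx = Σx² − (Σx)²/n = 284 − 242 = 42
Sxy = Σxy − (Σx)(Σy)/n = 1932.7 − 1689.05 = 243.65
Syy = Σy² − (Σy)²/n = 13322.55 − 11788.80125 = 1533.74875
b = Sxy/Sxx = 243.65/42 = 5.801190
SSE = Syy − b·Sxy = 1533.74875 − 5.801190·243.65 = 120.288690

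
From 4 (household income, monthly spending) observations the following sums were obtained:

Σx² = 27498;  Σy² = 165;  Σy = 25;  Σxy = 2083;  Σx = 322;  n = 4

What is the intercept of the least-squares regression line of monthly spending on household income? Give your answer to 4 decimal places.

Sxx = Σx² − (Σx)²/n = 27498 − 25921 = 1577
Sxy = Σxy − (Σx)(Σy)/n = 2083 − 2012.5 = 70.5
b = Sxy/Sxx = 70.5/1577 = 0.044705
a = ȳ − b·x̄ = 6.25 − 0.044705·80.5 = 2.651237

2.6512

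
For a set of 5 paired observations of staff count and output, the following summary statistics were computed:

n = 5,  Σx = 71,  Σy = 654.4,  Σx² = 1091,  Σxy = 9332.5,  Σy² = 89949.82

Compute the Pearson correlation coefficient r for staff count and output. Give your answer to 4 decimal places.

Sxx = Σx² − (Σx)²/n = 1091 − 1008.2 = 82.8
Sxy = Σxy − (Σx)(Σy)/n = 9332.5 − 9292.48 = 40.02
Syy = Σy² − (Σy)²/n = 89949.82 − 85647.872 = 4301.948
r = Sxy/√(Sxx·Syy) = 40.02/√(356201.2944) = 40.02/596.826017 = 0.067055

0.0671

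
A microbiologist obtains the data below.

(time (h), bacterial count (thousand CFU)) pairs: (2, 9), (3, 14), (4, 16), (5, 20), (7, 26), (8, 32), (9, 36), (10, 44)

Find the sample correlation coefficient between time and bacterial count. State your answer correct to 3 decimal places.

0.989

n = 8, Σx = 48, Σy = 197, Σxy = 1426, Σx² = 348, Σy² = 5865
Sxx = Σx² − (Σx)²/n = 348 − 288 = 60
Sxy = Σxy − (Σx)(Σy)/n = 1426 − 1182 = 244
Syy = Σy² − (Σy)²/n = 5865 − 4851.125 = 1013.875
r = Sxy/√(Sxx·Syy) = 244/√(60832.5) = 244/246.642454 = 0.989286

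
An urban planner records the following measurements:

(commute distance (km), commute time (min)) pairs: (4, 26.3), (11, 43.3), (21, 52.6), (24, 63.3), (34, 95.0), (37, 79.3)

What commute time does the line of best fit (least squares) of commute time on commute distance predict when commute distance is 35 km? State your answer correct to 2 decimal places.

84.31

n = 6, Σx = 131, Σy = 359.8, Σxy = 9369.4, Σx² = 3679
Sxx = Σx² − (Σx)²/n = 3679 − 2860.166667 = 818.833333
Sxy = Σxy − (Σx)(Σy)/n = 9369.4 − 7855.633333 = 1513.766667
b = Sxy/Sxx = 1513.766667/818.833333 = 1.848687
a = ȳ − b·x̄ = 59.966667 − 1.848687·21.833333 = 19.603664
ŷ(35) = a + b·35 = 19.603664 + 1.848687·35 = 84.307714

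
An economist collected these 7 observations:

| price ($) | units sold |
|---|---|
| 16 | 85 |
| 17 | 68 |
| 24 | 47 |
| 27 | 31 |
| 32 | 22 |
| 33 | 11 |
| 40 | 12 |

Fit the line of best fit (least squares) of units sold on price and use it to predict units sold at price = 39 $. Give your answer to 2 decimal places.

n = 7, Σx = 189, Σy = 276, Σxy = 6028, Σx² = 5563
Sxx = Σx² − (Σx)²/n = 5563 − 5103 = 460
Sxy = Σxy − (Σx)(Σy)/n = 6028 − 7452 = -1424
b = Sxy/Sxx = -1424/460 = -3.095652
a = ȳ − b·x̄ = 39.428571 − (-3.095652)·27 = 123.011180
ŷ(39) = a + b·39 = 123.011180 + (-3.095652)·39 = 2.280745

2.28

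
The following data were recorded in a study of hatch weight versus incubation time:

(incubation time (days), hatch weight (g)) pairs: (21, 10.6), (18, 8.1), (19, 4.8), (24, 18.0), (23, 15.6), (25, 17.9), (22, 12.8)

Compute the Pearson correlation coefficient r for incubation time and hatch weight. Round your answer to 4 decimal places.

0.9448

n = 7, Σx = 152, Σy = 87.8, Σxy = 1979.5, Σx² = 3340, Σy² = 1252.62
Sxx = Σx² − (Σx)²/n = 3340 − 3300.571429 = 39.428571
Sxy = Σxy − (Σx)(Σy)/n = 1979.5 − 1906.514286 = 72.985714
Syy = Σy² − (Σy)²/n = 1252.62 − 1101.262857 = 151.357143
r = Sxy/√(Sxx·Syy) = 72.985714/√(5967.795918) = 72.985714/77.251511 = 0.944780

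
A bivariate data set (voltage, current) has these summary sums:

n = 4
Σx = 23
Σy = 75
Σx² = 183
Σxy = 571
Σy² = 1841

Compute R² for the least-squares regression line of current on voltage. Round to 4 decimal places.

0.8852

Sxx = Σx² − (Σx)²/n = 183 − 132.25 = 50.75
Sxy = Σxy − (Σx)(Σy)/n = 571 − 431.25 = 139.75
Syy = Σy² − (Σy)²/n = 1841 − 1406.25 = 434.75
R² = Sxy²/(Sxx·Syy) = (139.75)²/(50.75·434.75) = 0.885173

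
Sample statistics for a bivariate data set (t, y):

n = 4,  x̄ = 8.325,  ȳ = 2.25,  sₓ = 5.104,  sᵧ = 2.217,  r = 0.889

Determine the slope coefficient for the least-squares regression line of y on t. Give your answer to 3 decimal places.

b = r · sᵧ/sₓ = 0.889 · 2.217/5.104 = 0.386151

0.386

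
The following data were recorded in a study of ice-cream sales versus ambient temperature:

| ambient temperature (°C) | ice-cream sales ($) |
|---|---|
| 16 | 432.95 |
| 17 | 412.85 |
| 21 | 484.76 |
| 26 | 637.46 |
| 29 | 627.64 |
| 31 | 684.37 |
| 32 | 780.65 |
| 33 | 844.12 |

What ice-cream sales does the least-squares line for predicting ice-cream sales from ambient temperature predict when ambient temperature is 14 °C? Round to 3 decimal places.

n = 8, Σx = 205, Σy = 4904.8, Σxy = 132953.36, Σx² = 5577
Sxx = Σx² − (Σx)²/n = 5577 − 5253.125 = 323.875
Sxy = Σxy − (Σx)(Σy)/n = 132953.36 − 125685.5 = 7267.86
b = Sxy/Sxx = 7267.86/323.875 = 22.440324
a = ȳ − b·x̄ = 613.1 − 22.440324·25.625 = 38.066692
ŷ(14) = a + b·14 = 38.066692 + 22.440324·14 = 352.231231

352.231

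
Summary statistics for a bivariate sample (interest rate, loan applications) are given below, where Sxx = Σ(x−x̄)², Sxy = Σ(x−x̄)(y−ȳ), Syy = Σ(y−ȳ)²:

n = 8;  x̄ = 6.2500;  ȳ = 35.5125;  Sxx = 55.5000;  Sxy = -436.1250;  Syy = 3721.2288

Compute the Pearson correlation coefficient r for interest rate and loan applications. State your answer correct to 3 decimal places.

r = Sxy/√(Sxx·Syy) = -436.125/√(206528.1984) = -436.125/454.453736 = -0.959669

-0.960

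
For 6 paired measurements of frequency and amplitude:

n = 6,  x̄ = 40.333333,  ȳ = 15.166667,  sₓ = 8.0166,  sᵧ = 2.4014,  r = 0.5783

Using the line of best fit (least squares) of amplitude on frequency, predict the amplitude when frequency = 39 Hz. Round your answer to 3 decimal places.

b = r · sᵧ/sₓ = 0.5783 · 2.4014/8.0166 = 0.173232
a = ȳ − b·x̄ = 15.166667 − 0.173232·40.333333 = 8.179653
ŷ(39) = a + b·39 = 8.179653 + 0.173232·39 = 14.935691

14.936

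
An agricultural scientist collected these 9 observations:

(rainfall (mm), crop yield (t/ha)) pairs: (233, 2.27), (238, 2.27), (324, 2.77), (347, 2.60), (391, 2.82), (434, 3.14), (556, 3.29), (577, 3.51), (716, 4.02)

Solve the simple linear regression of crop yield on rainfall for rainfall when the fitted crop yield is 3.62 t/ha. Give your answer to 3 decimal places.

n = 9, Σx = 3816, Σy = 26.69, Σxy = 12067.06, Σx² = 1832276
Sxx = Σx² − (Σx)²/n = 1832276 − 1617984 = 214292
Sxy = Σxy − (Σx)(Σy)/n = 12067.06 − 11316.56 = 750.5
b = Sxy/Sxx = 750.5/214292 = 0.003502
a = ȳ − b·x̄ = 2.965556 − 0.003502·424 = 1.480610
Set a + b·x = 3.62: x = (3.62 − 1.480610) / 0.003502 = 610.865035

610.865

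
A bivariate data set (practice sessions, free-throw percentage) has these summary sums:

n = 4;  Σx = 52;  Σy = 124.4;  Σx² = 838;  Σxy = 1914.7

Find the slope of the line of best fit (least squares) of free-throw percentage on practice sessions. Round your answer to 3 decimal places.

1.836

Sxx = Σx² − (Σx)²/n = 838 − 676 = 162
Sxy = Σxy − (Σx)(Σy)/n = 1914.7 − 1617.2 = 297.5
b = Sxy/Sxx = 297.5/162 = 1.836420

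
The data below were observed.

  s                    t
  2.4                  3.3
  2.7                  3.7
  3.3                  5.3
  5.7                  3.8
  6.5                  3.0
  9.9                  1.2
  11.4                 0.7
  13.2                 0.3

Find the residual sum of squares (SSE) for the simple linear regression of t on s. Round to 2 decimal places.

n = 8, Σx = 55.1, Σy = 21.3, Σxy = 100.38, Σx² = 500.89, Σy² = 78.13
Sxx = Σx² − (Σx)²/n = 500.89 − 379.50125 = 121.38875
Sxy = Σxy − (Σx)(Σy)/n = 100.38 − 146.70375 = -46.32375
Syy = Σy² − (Σy)²/n = 78.13 − 56.71125 = 21.41875
b = Sxy/Sxx = -46.32375/121.38875 = -0.381615
SSE = Syy − b·Sxy = 21.41875 − (-0.381615)·(-46.32375) = 3.740919

3.74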